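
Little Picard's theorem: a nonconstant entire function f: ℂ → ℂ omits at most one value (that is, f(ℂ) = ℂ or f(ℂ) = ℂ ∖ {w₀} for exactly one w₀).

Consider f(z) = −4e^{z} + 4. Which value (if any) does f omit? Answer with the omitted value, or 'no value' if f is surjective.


Little Picard bounds the complement of f(ℂ) to at most one point.
e^{z} is never zero on ℂ, so -4·e^{z} takes every value in ℂ ∖ {0}. Adding 4 shifts the range to ℂ ∖ {4}. Thus f omits exactly the value 4.

Omitted value: 4.


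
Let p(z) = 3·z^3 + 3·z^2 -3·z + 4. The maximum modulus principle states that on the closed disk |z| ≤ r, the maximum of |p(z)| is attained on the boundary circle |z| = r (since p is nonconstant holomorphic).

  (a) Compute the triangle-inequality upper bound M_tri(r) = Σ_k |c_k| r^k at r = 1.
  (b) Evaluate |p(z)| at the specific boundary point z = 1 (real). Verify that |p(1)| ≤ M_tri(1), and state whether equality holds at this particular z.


Coefficients: c_0 = 4, c_1 = -3, c_2 = 3, c_3 = 3. Radius r = 1.
Part (a). Triangle bound: M_tri(r) = Σ_k |c_k| r^k
  = |4|·1^0 + |-3|·1^1 + |3|·1^2 + |3|·1^3
  = 4 + 3 + 3 + 3 = 13.
This bounds M(r) := max_{|z|=r} |p(z)| from above; equality holds iff all terms c_k z^k can be made to align in phase at a single z on |z|=r.
Part (b). At z = 1 (real, on the circle |z| = r):
  p(1) = (4)·1^0 + (-3)·1^1 + (3)·1^2 + (3)·1^3 = 7.
  |p(1)| = 7.
Check: |p(1)| = 7 ≤ 13 = M_tri(1). ✓ Equality does not hold at z = 1 (the coefficients have mixed signs, so the terms do not all align in phase there).

M_tri(1) = 13; |p(1)| = 7; equality at z=1: no.


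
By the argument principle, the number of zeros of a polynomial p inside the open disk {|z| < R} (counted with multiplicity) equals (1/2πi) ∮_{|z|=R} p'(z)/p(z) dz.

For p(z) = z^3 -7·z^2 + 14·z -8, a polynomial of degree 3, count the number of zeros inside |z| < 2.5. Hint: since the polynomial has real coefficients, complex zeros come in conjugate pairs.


The zeros of p are: 1, 4, 2.
Their magnitudes are: 1, 4, 2.
Zeros with |z| < R = 2.5: 1, 2.
Count = 2.
By the argument principle, (1/2πi) ∮_{|z|=R} p'(z)/p(z) dz equals exactly this count.

Number of zeros inside |z| < 2.5: 2.


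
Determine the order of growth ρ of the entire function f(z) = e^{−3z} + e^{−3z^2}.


Each summand is entire of order 1 and 2 respectively (as in the single-exponential case). The order of a sum is at most the max of the orders, so ρ ≤ 2. For the lower bound: on |z|=r choose arg z so that -3z^2 is real positive; then |e^{-3z^2}| = e^{3r^2} while |e^{-3z}| ≤ e^{3r^1} = o(e^{3r^2}). So |f| ≥ e^{3r^2}(1 − o(1)) and ρ ≥ 2. Hence ρ = max(1, 2) = 2.
Therefore ρ = 2.

Order ρ = 2.


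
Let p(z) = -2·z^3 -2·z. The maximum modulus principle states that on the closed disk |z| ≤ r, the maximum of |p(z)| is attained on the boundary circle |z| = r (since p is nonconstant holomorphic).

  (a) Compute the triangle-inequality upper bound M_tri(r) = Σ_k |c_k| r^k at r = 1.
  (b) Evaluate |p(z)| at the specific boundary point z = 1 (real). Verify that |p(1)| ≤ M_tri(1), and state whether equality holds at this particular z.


Coefficients: c_0 = 0, c_1 = -2, c_2 = 0, c_3 = -2. Radius r = 1.
Part (a). Triangle bound: M_tri(r) = Σ_k |c_k| r^k
  = |0|·1^0 + |-2|·1^1 + |0|·1^2 + |-2|·1^3
  = 0 + 2 + 0 + 2 = 4.
This bounds M(r) := max_{|z|=r} |p(z)| from above; equality holds iff all terms c_k z^k can be made to align in phase at a single z on |z|=r.
Part (b). At z = 1 (real, on the circle |z| = r):
  p(1) = (0)·1^0 + (-2)·1^1 + (0)·1^2 + (-2)·1^3 = -4.
  |p(1)| = 4.
Since all nonzero coefficients share the same sign, |p(1)| = 4 = M_tri(1); the triangle bound is attained at z = 1, so in fact M(r) = 4.

M_tri(1) = 4; |p(1)| = 4; equality at z=1: yes.


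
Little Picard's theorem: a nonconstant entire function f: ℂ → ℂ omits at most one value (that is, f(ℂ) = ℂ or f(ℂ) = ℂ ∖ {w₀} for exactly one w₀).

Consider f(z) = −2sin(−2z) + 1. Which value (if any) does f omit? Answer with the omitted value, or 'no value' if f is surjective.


Little Picard bounds the complement of f(ℂ) to at most one point.
sin is entire and surjective onto ℂ: for every w ∈ ℂ, sin(ζ) = w has a solution ζ ∈ ℂ (e.g., via the complex inverse arcsin). With ζ = −2z this gives z = ζ/(-2). Then -2·sin(−2z) takes every value in -2·ℂ = ℂ, and adding 1 is a bijection of ℂ. So f is surjective and omits no value. (Note: only on the real line is sin bounded by [−1, 1].)

Omitted value: no value.


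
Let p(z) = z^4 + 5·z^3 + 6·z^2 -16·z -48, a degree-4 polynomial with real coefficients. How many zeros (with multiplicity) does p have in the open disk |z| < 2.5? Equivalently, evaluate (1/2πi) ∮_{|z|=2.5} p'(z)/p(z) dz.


The zeros of p are: (-2 + 2i), (-2 - 2i), -3, 2.
Their magnitudes are: 2.828, 2.828, 3, 2.
Zeros with |z| < R = 2.5: 2.
Count = 1.
By the argument principle, (1/2πi) ∮_{|z|=R} p'(z)/p(z) dz equals exactly this count.

Number of zeros inside |z| < 2.5: 1.


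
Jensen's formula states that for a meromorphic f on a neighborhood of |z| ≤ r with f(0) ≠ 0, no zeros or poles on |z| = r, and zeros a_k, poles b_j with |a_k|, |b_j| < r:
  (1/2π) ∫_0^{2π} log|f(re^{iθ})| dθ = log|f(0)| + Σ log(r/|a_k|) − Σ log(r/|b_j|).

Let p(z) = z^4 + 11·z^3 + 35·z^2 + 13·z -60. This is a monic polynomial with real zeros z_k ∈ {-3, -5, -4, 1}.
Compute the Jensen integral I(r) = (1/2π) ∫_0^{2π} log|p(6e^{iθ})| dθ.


Zeros: -5, -4, -3, 1; r = 6.
Inside |z| < r: -5, -4, -3, 1. Outside (|z| ≥ r): ∅.
p(0) = -60, so log|p(0)| = log(60) = 4.0943.
Apply Jensen: I(r) = log|p(0)| + Σ_k log(r/|z_k|), summed over zeros inside |z| < r.
  log(r/|z_k|) for z_k = -3: log(6/3) = 0.6931
  log(r/|z_k|) for z_k = -5: log(6/5) = 0.1823
  log(r/|z_k|) for z_k = -4: log(6/4) = 0.4055
  log(r/|z_k|) for z_k = 1: log(6/1) = 1.7918
Sum over inside zeros: 3.0727.
I(r) = log|p(0)| + (inside sum) = 4.0943 + 3.0727 = 7.1670.
Closed form (all zeros inside, monic): I(r) = n·log(r) = 4·log(6) = 7.1670. ✓

I(r) ≈ 7.1670.


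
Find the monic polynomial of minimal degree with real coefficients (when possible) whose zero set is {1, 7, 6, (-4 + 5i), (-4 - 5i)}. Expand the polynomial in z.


The polynomial is p(z) = ∏_{α ∈ S} (z − α), where S = {1, 7, 6, (-4 + 5i), (-4 - 5i)}.
Expanding the product yields: p(z) = z^5 -6·z^4 -16·z^3 -176·z^2 + 1919·z -1722.
Note conjugate pairs combine to real quadratics: (z − (-4+5i))(z − (-4−5i)) = z² + 8z + 41.
The resulting polynomial has degree 5 and real coefficients as required.

p(z) = z^5 -6·z^4 -16·z^3 -176·z^2 + 1919·z -1722.


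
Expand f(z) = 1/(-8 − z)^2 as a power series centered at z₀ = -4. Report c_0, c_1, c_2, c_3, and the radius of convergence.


Let w = z − z₀, so z = z₀ + w.
Then -8 − z = -8 − (z₀ + w) = (-8 − z₀) − w = -4 − w.
f(z) = 1/(-4 − w)^2 = (1/(-4)^2) · (1 − w/(-4))^{−2}.
By the binomial series (1−u)^{−2} = Σ_{n≥0} C(n+1, 1) u^n for |u|<1, with u = w/(-4):
  c_n = C(n+1, 1) / (-4)^(n+2).
  c_0 = 1/(-4)^2 = 1/16.
  c_1 = 2/(-4)^3 = -1/32.
  c_2 = 3/(-4)^4 = 3/256.
  c_3 = 4/(-4)^5 = -1/256.
The series is valid for |w/d| < 1, i.e. |z − z₀| < |d|.
Radius of convergence: R = |-8 − z₀| = |-4| = 4 (distance from z₀ to the singularity z = -8).

c_0 = 1/16, c_1 = -1/32, c_2 = 3/256, c_3 = -1/256; R = 4.


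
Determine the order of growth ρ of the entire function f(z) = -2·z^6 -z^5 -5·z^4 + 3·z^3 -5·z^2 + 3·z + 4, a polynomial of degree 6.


|f(z)| ≤ Σ|c_k|·r^k = O(r^6) as r → ∞. Polynomial growth is O(e^{r^ε}) for every ε > 0 (since r^6/e^{r^ε} → 0), so ρ ≤ ε for all ε > 0, i.e. ρ = 0. Every nonconstant polynomial has order 0.
Therefore ρ = 0.

Order ρ = 0.


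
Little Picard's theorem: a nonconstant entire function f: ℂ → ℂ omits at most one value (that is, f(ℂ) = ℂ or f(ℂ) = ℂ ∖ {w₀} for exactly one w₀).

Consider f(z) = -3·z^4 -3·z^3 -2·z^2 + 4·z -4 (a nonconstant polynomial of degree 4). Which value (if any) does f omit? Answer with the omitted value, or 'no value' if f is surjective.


Little Picard bounds the complement of f(ℂ) to at most one point.
For every w ∈ ℂ, the equation p(z) − w = 0 is a nonconstant polynomial in z and hence has at least one root by the fundamental theorem of algebra. So p is surjective onto ℂ, omitting no value.

Omitted value: no value.


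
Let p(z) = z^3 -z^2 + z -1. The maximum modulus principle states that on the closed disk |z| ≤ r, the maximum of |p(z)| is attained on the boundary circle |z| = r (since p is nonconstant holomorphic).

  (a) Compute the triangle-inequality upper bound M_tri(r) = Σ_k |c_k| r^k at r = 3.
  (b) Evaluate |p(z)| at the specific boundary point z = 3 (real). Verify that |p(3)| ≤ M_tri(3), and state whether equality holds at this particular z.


Coefficients: c_0 = -1, c_1 = 1, c_2 = -1, c_3 = 1. Radius r = 3.
Part (a). Triangle bound: M_tri(r) = Σ_k |c_k| r^k
  = |-1|·3^0 + |1|·3^1 + |-1|·3^2 + |1|·3^3
  = 1 + 3 + 9 + 27 = 40.
This bounds M(r) := max_{|z|=r} |p(z)| from above; equality holds iff all terms c_k z^k can be made to align in phase at a single z on |z|=r.
Part (b). At z = 3 (real, on the circle |z| = r):
  p(3) = (-1)·3^0 + (1)·3^1 + (-1)·3^2 + (1)·3^3 = 20.
  |p(3)| = 20.
Check: |p(3)| = 20 ≤ 40 = M_tri(3). ✓ Equality does not hold at z = 3 (the coefficients have mixed signs, so the terms do not all align in phase there).

M_tri(3) = 40; |p(3)| = 20; equality at z=3: no.


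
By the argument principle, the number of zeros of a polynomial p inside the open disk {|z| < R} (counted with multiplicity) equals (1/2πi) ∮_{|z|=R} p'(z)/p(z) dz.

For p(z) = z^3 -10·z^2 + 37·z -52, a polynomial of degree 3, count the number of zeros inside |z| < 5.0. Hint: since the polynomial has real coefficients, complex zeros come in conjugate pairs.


The zeros of p are: 4, (3 + 2i), (3 - 2i).
Their magnitudes are: 4, 3.606, 3.606.
Zeros with |z| < R = 5.0: 4, (3 + 2i), (3 - 2i).
Count = 3.
By the argument principle, (1/2πi) ∮_{|z|=R} p'(z)/p(z) dz equals exactly this count.

Number of zeros inside |z| < 5.0: 3.


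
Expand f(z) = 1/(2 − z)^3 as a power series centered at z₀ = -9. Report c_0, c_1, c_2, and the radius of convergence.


Let w = z − z₀, so z = z₀ + w.
Then 2 − z = 2 − (z₀ + w) = (2 − z₀) − w = 11 − w.
f(z) = 1/(11 − w)^3 = (1/(11)^3) · (1 − w/(11))^{−3}.
By the binomial series (1−u)^{−3} = Σ_{n≥0} C(n+2, 2) u^n for |u|<1, with u = w/(11):
  c_n = C(n+2, 2) / (11)^(n+3).
  c_0 = 1/(11)^3 = 1/1331.
  c_1 = 3/(11)^4 = 3/14641.
  c_2 = 6/(11)^5 = 6/161051.
The series is valid for |w/d| < 1, i.e. |z − z₀| < |d|.
Radius of convergence: R = |2 − z₀| = |11| = 11 (distance from z₀ to the singularity z = 2).

c_0 = 1/1331, c_1 = 3/14641, c_2 = 6/161051; R = 11.


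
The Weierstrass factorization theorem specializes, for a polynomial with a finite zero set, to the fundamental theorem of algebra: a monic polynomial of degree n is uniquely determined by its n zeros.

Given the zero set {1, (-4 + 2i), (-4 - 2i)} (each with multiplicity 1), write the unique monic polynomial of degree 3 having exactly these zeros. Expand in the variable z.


The polynomial is p(z) = ∏_{α ∈ S} (z − α), where S = {1, (-4 + 2i), (-4 - 2i)}.
Expanding the product yields: p(z) = z^3 + 7·z^2 + 12·z -20.
Note conjugate pairs combine to real quadratics: (z − (-4+2i))(z − (-4−2i)) = z² + 8z + 20.
The resulting polynomial has degree 3 and real coefficients as required.

p(z) = z^3 + 7·z^2 + 12·z -20.


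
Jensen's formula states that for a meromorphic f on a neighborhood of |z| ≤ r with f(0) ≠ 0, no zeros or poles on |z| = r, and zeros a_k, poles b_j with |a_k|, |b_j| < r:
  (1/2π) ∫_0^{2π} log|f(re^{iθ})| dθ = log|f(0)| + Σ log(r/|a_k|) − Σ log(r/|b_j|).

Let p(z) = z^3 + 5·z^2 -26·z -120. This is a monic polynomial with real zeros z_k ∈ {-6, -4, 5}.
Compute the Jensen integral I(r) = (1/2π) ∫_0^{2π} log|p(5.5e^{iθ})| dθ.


Zeros: -6, -4, 5; r = 5.5.
Inside |z| < r: -4, 5. Outside (|z| ≥ r): -6.
p(0) = -120, so log|p(0)| = log(120) = 4.7875.
Apply Jensen: I(r) = log|p(0)| + Σ_k log(r/|z_k|), summed over zeros inside |z| < r.
  log(r/|z_k|) for z_k = -4: log(5.5/4) = 0.3185
  log(r/|z_k|) for z_k = 5: log(5.5/5) = 0.0953
  Outside zeros (-6) contribute nothing to the Jensen sum.
Sum over inside zeros: 0.4138.
I(r) = log|p(0)| + (inside sum) = 4.7875 + 0.4138 = 5.2013.
Note: since some zeros are outside |z| ≤ r, the simplified n·log(r) form does NOT apply — only the inside zeros contribute.

I(r) ≈ 5.2013.


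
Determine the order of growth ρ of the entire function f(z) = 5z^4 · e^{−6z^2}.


M(r) = max_{|z|=r} |5|·|z|^4·|e^{−6z^2}| = 5·r^4 · e^{6r^2} (the factors attain their maxima compatibly on |z|=r). Then log M(r) = log 5 + 4·log r + 6r^2, dominated by the last term, so log log M(r) ~ 2·log r. The polynomial factor 5z^4 contributes only a log r term and does not affect the order. ρ = 2.
Therefore ρ = 2.

Order ρ = 2.


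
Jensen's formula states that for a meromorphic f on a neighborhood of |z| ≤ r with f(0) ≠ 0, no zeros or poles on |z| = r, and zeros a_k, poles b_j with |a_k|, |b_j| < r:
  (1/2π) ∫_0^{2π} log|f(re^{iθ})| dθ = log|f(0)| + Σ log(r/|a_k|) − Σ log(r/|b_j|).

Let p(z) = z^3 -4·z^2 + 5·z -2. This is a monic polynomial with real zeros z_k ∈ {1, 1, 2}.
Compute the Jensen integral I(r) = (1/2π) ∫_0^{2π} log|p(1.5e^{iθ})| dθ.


Zeros: 1, 1, 2; r = 1.5.
Inside |z| < r: 1, 1. Outside (|z| ≥ r): 2.
p(0) = -2, so log|p(0)| = log(2) = 0.6931.
Apply Jensen: I(r) = log|p(0)| + Σ_k log(r/|z_k|), summed over zeros inside |z| < r.
  log(r/|z_k|) for z_k = 1: log(1.5/1) = 0.4055
  log(r/|z_k|) for z_k = 1: log(1.5/1) = 0.4055
  Outside zeros (2) contribute nothing to the Jensen sum.
Sum over inside zeros: 0.8109.
I(r) = log|p(0)| + (inside sum) = 0.6931 + 0.8109 = 1.5041.
Note: since some zeros are outside |z| ≤ r, the simplified n·log(r) form does NOT apply — only the inside zeros contribute.

I(r) ≈ 1.5041.


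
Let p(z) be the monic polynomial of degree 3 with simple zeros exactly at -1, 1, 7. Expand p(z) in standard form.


The polynomial is p(z) = ∏_{α ∈ S} (z − α), where S = {-1, 1, 7}.
Expanding the product yields: p(z) = z^3 -7·z^2 -z + 7.
The resulting polynomial has degree 3 and real coefficients as required.

p(z) = z^3 -7·z^2 -z + 7.


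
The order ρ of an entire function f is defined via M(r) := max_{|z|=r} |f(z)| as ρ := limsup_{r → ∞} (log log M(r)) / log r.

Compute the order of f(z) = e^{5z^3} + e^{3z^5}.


Each summand is entire of order 3 and 5 respectively (as in the single-exponential case). The order of a sum is at most the max of the orders, so ρ ≤ 5. For the lower bound: on |z|=r choose arg z so that 3z^5 is real positive; then |e^{3z^5}| = e^{3r^5} while |e^{5z^3}| ≤ e^{5r^3} = o(e^{3r^5}). So |f| ≥ e^{3r^5}(1 − o(1)) and ρ ≥ 5. Hence ρ = max(3, 5) = 5.
Therefore ρ = 5.

Order ρ = 5.


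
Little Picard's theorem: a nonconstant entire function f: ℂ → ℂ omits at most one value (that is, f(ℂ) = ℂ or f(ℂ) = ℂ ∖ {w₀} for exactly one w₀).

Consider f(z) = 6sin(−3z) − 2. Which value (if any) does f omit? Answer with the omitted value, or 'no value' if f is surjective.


Little Picard bounds the complement of f(ℂ) to at most one point.
sin is entire and surjective onto ℂ: for every w ∈ ℂ, sin(ζ) = w has a solution ζ ∈ ℂ (e.g., via the complex inverse arcsin). With ζ = −3z this gives z = ζ/(-3). Then 6·sin(−3z) takes every value in 6·ℂ = ℂ, and adding -2 is a bijection of ℂ. So f is surjective and omits no value. (Note: only on the real line is sin bounded by [−1, 1].)

Omitted value: no value.


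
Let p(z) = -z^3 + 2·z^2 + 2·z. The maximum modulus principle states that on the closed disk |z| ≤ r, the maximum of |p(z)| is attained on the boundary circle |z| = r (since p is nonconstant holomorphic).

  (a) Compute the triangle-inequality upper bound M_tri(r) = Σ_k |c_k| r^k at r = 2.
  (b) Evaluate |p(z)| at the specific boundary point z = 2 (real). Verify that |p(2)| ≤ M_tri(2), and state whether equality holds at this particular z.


Coefficients: c_0 = 0, c_1 = 2, c_2 = 2, c_3 = -1. Radius r = 2.
Part (a). Triangle bound: M_tri(r) = Σ_k |c_k| r^k
  = |0|·2^0 + |2|·2^1 + |2|·2^2 + |-1|·2^3
  = 0 + 4 + 8 + 8 = 20.
This bounds M(r) := max_{|z|=r} |p(z)| from above; equality holds iff all terms c_k z^k can be made to align in phase at a single z on |z|=r.
Part (b). At z = 2 (real, on the circle |z| = r):
  p(2) = (0)·2^0 + (2)·2^1 + (2)·2^2 + (-1)·2^3 = 4.
  |p(2)| = 4.
Check: |p(2)| = 4 ≤ 20 = M_tri(2). ✓ Equality does not hold at z = 2 (the coefficients have mixed signs, so the terms do not all align in phase there).

M_tri(2) = 20; |p(2)| = 4; equality at z=2: no.


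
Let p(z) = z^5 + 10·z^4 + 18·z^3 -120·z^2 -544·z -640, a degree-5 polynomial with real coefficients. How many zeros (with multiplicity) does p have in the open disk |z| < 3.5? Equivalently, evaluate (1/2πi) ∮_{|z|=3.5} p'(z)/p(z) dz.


The zeros of p are: -4, 4, (-3 + 1i), (-3 - 1i), -4.
Their magnitudes are: 4, 4, 3.162, 3.162, 4.
Zeros with |z| < R = 3.5: (-3 + 1i), (-3 - 1i).
Count = 2.
By the argument principle, (1/2πi) ∮_{|z|=R} p'(z)/p(z) dz equals exactly this count.

Number of zeros inside |z| < 3.5: 2.


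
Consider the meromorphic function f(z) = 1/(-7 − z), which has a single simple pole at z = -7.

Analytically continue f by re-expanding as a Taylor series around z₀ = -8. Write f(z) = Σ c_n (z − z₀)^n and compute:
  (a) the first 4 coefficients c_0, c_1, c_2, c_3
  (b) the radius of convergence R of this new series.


Let w = z − z₀, so z = z₀ + w.
Then -7 − z = -7 − (z₀ + w) = (-7 − z₀) − w = 1 − w.
f(z) = 1/(1 − w) = (1/(1)) · 1/(1 − w/(1)) = Σ_{n≥0} w^n / (1)^(n+1).
So c_n = 1/(1)^(n+1):
  c_0 = 1/(1)^1 = 1.
  c_1 = 1/(1)^2 = 1.
  c_2 = 1/(1)^3 = 1.
  c_3 = 1/(1)^4 = 1.
The series is valid for |w/d| < 1, i.e. |z − z₀| < |d|.
Radius of convergence: R = |-7 − z₀| = |1| = 1 (distance from z₀ to the singularity z = -7).

c_0 = 1, c_1 = 1, c_2 = 1, c_3 = 1; R = 1.


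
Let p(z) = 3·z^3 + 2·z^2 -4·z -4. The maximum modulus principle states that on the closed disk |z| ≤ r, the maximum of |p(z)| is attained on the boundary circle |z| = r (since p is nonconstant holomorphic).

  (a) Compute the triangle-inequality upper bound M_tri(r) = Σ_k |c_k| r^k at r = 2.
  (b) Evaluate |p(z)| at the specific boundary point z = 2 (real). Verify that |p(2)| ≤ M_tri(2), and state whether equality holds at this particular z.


Coefficients: c_0 = -4, c_1 = -4, c_2 = 2, c_3 = 3. Radius r = 2.
Part (a). Triangle bound: M_tri(r) = Σ_k |c_k| r^k
  = |-4|·2^0 + |-4|·2^1 + |2|·2^2 + |3|·2^3
  = 4 + 8 + 8 + 24 = 44.
This bounds M(r) := max_{|z|=r} |p(z)| from above; equality holds iff all terms c_k z^k can be made to align in phase at a single z on |z|=r.
Part (b). At z = 2 (real, on the circle |z| = r):
  p(2) = (-4)·2^0 + (-4)·2^1 + (2)·2^2 + (3)·2^3 = 20.
  |p(2)| = 20.
Check: |p(2)| = 20 ≤ 44 = M_tri(2). ✓ Equality does not hold at z = 2 (the coefficients have mixed signs, so the terms do not all align in phase there).

M_tri(2) = 44; |p(2)| = 20; equality at z=2: no.


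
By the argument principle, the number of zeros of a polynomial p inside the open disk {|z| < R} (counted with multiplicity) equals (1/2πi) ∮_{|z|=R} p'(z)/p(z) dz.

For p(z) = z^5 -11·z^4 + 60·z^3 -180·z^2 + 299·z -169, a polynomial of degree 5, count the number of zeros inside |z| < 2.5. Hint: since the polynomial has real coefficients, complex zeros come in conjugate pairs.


The zeros of p are: 1, (3 + 2i), (3 - 2i), (2 + 3i), (2 - 3i).
Their magnitudes are: 1, 3.606, 3.606, 3.606, 3.606.
Zeros with |z| < R = 2.5: 1.
Count = 1.
By the argument principle, (1/2πi) ∮_{|z|=R} p'(z)/p(z) dz equals exactly this count.

Number of zeros inside |z| < 2.5: 1.


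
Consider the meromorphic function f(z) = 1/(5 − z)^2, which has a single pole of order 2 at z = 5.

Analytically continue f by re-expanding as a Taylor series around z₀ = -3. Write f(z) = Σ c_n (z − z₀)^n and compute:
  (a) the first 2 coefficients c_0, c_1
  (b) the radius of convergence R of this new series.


Let w = z − z₀, so z = z₀ + w.
Then 5 − z = 5 − (z₀ + w) = (5 − z₀) − w = 8 − w.
f(z) = 1/(8 − w)^2 = (1/(8)^2) · (1 − w/(8))^{−2}.
By the binomial series (1−u)^{−2} = Σ_{n≥0} C(n+1, 1) u^n for |u|<1, with u = w/(8):
  c_n = C(n+1, 1) / (8)^(n+2).
  c_0 = 1/(8)^2 = 1/64.
  c_1 = 2/(8)^3 = 1/256.
The series is valid for |w/d| < 1, i.e. |z − z₀| < |d|.
Radius of convergence: R = |5 − z₀| = |8| = 8 (distance from z₀ to the singularity z = 5).

c_0 = 1/64, c_1 = 1/256; R = 8.


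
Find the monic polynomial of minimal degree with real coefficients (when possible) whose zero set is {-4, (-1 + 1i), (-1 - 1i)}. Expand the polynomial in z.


The polynomial is p(z) = ∏_{α ∈ S} (z − α), where S = {-4, (-1 + 1i), (-1 - 1i)}.
Expanding the product yields: p(z) = z^3 + 6·z^2 + 10·z + 8.
Note conjugate pairs combine to real quadratics: (z − (-1+1i))(z − (-1−1i)) = z² + 2z + 2.
The resulting polynomial has degree 3 and real coefficients as required.

p(z) = z^3 + 6·z^2 + 10·z + 8.


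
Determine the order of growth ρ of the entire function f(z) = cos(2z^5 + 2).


Write cos(w) = (e^{iw} ± e^{−iw})/(2 or 2i), so |cos(w)| ≤ e^{|w|}. With w = 2z^5 + 2, |w| ≤ 2r^5 + 2 on |z|=r, giving M(r) ≤ e^{2r^5 + 2} and ρ ≤ 5. For the lower bound, choose z on |z|=r with 2z^5 purely imaginary of modulus 2r^5; then |cos(2z^5 + 2)| grows like e^{2r^5}/2, so ρ ≥ 5. Hence ρ = 5.
Therefore ρ = 5.

Order ρ = 5.


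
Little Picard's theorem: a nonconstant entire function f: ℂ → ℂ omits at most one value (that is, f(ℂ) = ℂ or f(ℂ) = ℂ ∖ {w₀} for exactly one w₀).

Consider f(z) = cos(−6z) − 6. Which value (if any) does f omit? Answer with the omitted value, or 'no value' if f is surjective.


Little Picard bounds the complement of f(ℂ) to at most one point.
cos is entire and surjective onto ℂ: for every w ∈ ℂ, cos(ζ) = w has a solution ζ ∈ ℂ (e.g., via the complex inverse arccos). With ζ = −6z this gives z = ζ/(-6). Then 1·cos(−6z) takes every value in 1·ℂ = ℂ, and adding -6 is a bijection of ℂ. So f is surjective and omits no value. (Note: only on the real line is cos bounded by [−1, 1].)

Omitted value: no value.


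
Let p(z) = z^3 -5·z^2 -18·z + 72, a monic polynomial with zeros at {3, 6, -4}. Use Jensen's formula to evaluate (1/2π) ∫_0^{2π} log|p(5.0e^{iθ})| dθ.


Zeros: -4, 3, 6; r = 5.0.
Inside |z| < r: -4, 3. Outside (|z| ≥ r): 6.
p(0) = 72, so log|p(0)| = log(72) = 4.2767.
Apply Jensen: I(r) = log|p(0)| + Σ_k log(r/|z_k|), summed over zeros inside |z| < r.
  log(r/|z_k|) for z_k = 3: log(5.0/3) = 0.5108
  log(r/|z_k|) for z_k = -4: log(5.0/4) = 0.2231
  Outside zeros (6) contribute nothing to the Jensen sum.
Sum over inside zeros: 0.7340.
I(r) = log|p(0)| + (inside sum) = 4.2767 + 0.7340 = 5.0106.
Note: since some zeros are outside |z| ≤ r, the simplified n·log(r) form does NOT apply — only the inside zeros contribute.

I(r) ≈ 5.0106.


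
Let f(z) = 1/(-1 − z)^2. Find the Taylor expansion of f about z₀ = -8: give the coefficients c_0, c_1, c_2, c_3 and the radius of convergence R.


Let w = z − z₀, so z = z₀ + w.
Then -1 − z = -1 − (z₀ + w) = (-1 − z₀) − w = 7 − w.
f(z) = 1/(7 − w)^2 = (1/(7)^2) · (1 − w/(7))^{−2}.
By the binomial series (1−u)^{−2} = Σ_{n≥0} C(n+1, 1) u^n for |u|<1, with u = w/(7):
  c_n = C(n+1, 1) / (7)^(n+2).
  c_0 = 1/(7)^2 = 1/49.
  c_1 = 2/(7)^3 = 2/343.
  c_2 = 3/(7)^4 = 3/2401.
  c_3 = 4/(7)^5 = 4/16807.
The series is valid for |w/d| < 1, i.e. |z − z₀| < |d|.
Radius of convergence: R = |-1 − z₀| = |7| = 7 (distance from z₀ to the singularity z = -1).

c_0 = 1/49, c_1 = 2/343, c_2 = 3/2401, c_3 = 4/16807; R = 7.


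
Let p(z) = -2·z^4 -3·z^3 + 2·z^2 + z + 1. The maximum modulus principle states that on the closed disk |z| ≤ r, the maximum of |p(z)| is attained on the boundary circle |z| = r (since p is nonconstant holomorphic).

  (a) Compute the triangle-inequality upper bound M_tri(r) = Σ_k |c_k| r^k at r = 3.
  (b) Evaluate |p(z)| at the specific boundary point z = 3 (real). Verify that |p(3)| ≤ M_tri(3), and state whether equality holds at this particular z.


Coefficients: c_0 = 1, c_1 = 1, c_2 = 2, c_3 = -3, c_4 = -2. Radius r = 3.
Part (a). Triangle bound: M_tri(r) = Σ_k |c_k| r^k
  = |1|·3^0 + |1|·3^1 + |2|·3^2 + |-3|·3^3 + |-2|·3^4
  = 1 + 3 + 18 + 81 + 162 = 265.
This bounds M(r) := max_{|z|=r} |p(z)| from above; equality holds iff all terms c_k z^k can be made to align in phase at a single z on |z|=r.
Part (b). At z = 3 (real, on the circle |z| = r):
  p(3) = (1)·3^0 + (1)·3^1 + (2)·3^2 + (-3)·3^3 + (-2)·3^4 = -221.
  |p(3)| = 221.
Check: |p(3)| = 221 ≤ 265 = M_tri(3). ✓ Equality does not hold at z = 3 (the coefficients have mixed signs, so the terms do not all align in phase there).

M_tri(3) = 265; |p(3)| = 221; equality at z=3: no.


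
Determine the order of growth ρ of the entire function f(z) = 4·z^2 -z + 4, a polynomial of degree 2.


|f(z)| ≤ Σ|c_k|·r^k = O(r^2) as r → ∞. Polynomial growth is O(e^{r^ε}) for every ε > 0 (since r^2/e^{r^ε} → 0), so ρ ≤ ε for all ε > 0, i.e. ρ = 0. Every nonconstant polynomial has order 0.
Therefore ρ = 0.

Order ρ = 0.


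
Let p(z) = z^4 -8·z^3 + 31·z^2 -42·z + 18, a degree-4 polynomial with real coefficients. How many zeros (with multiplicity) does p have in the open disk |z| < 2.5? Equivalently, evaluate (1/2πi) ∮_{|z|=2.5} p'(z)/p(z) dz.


The zeros of p are: 1, (3 + 3i), (3 - 3i), 1.
Their magnitudes are: 1, 4.243, 4.243, 1.
Zeros with |z| < R = 2.5: 1, 1.
Count = 2.
By the argument principle, (1/2πi) ∮_{|z|=R} p'(z)/p(z) dz equals exactly this count.

Number of zeros inside |z| < 2.5: 2.


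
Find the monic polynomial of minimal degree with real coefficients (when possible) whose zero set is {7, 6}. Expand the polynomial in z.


The polynomial is p(z) = ∏_{α ∈ S} (z − α), where S = {7, 6}.
Expanding the product yields: p(z) = z^2 -13·z + 42.
The resulting polynomial has degree 2 and real coefficients as required.

p(z) = z^2 -13·z + 42.


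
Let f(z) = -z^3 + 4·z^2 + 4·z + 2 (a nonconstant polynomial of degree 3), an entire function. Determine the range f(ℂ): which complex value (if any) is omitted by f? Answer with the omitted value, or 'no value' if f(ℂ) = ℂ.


Little Picard bounds the complement of f(ℂ) to at most one point.
For every w ∈ ℂ, the equation p(z) − w = 0 is a nonconstant polynomial in z and hence has at least one root by the fundamental theorem of algebra. So p is surjective onto ℂ, omitting no value.

Omitted value: no value.


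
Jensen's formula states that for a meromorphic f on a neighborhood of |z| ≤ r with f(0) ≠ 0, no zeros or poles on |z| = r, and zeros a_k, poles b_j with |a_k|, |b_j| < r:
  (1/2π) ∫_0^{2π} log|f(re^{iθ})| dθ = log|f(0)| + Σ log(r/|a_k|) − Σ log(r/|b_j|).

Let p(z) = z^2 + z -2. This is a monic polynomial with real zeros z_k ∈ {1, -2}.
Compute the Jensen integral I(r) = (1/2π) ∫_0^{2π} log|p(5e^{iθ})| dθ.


Zeros: -2, 1; r = 5.
Inside |z| < r: -2, 1. Outside (|z| ≥ r): ∅.
p(0) = -2, so log|p(0)| = log(2) = 0.6931.
Apply Jensen: I(r) = log|p(0)| + Σ_k log(r/|z_k|), summed over zeros inside |z| < r.
  log(r/|z_k|) for z_k = 1: log(5/1) = 1.6094
  log(r/|z_k|) for z_k = -2: log(5/2) = 0.9163
Sum over inside zeros: 2.5257.
I(r) = log|p(0)| + (inside sum) = 0.6931 + 2.5257 = 3.2189.
Closed form (all zeros inside, monic): I(r) = n·log(r) = 2·log(5) = 3.2189. ✓

I(r) ≈ 3.2189.


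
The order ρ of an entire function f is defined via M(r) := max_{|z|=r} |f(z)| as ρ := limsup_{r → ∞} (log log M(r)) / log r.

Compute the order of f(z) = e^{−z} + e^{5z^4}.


Each summand is entire of order 1 and 4 respectively (as in the single-exponential case). The order of a sum is at most the max of the orders, so ρ ≤ 4. For the lower bound: on |z|=r choose arg z so that 5z^4 is real positive; then |e^{5z^4}| = e^{5r^4} while |e^{-1z}| ≤ e^{1r^1} = o(e^{5r^4}). So |f| ≥ e^{5r^4}(1 − o(1)) and ρ ≥ 4. Hence ρ = max(1, 4) = 4.
Therefore ρ = 4.

Order ρ = 4.


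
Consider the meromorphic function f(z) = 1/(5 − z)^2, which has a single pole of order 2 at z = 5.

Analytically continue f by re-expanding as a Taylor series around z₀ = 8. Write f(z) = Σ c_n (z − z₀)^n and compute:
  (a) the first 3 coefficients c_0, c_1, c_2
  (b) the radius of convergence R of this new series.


Let w = z − z₀, so z = z₀ + w.
Then 5 − z = 5 − (z₀ + w) = (5 − z₀) − w = -3 − w.
f(z) = 1/(-3 − w)^2 = (1/(-3)^2) · (1 − w/(-3))^{−2}.
By the binomial series (1−u)^{−2} = Σ_{n≥0} C(n+1, 1) u^n for |u|<1, with u = w/(-3):
  c_n = C(n+1, 1) / (-3)^(n+2).
  c_0 = 1/(-3)^2 = 1/9.
  c_1 = 2/(-3)^3 = -2/27.
  c_2 = 3/(-3)^4 = 1/27.
The series is valid for |w/d| < 1, i.e. |z − z₀| < |d|.
Radius of convergence: R = |5 − z₀| = |-3| = 3 (distance from z₀ to the singularity z = 5).

c_0 = 1/9, c_1 = -2/27, c_2 = 1/27; R = 3.


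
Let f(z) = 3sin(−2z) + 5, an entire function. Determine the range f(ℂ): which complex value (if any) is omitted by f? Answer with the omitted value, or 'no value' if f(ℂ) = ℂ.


Little Picard bounds the complement of f(ℂ) to at most one point.
sin is entire and surjective onto ℂ: for every w ∈ ℂ, sin(ζ) = w has a solution ζ ∈ ℂ (e.g., via the complex inverse arcsin). With ζ = −2z this gives z = ζ/(-2). Then 3·sin(−2z) takes every value in 3·ℂ = ℂ, and adding 5 is a bijection of ℂ. So f is surjective and omits no value. (Note: only on the real line is sin bounded by [−1, 1].)

Omitted value: no value.


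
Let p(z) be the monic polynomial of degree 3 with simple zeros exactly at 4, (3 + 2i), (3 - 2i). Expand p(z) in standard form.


The polynomial is p(z) = ∏_{α ∈ S} (z − α), where S = {4, (3 + 2i), (3 - 2i)}.
Expanding the product yields: p(z) = z^3 -10·z^2 + 37·z -52.
Note conjugate pairs combine to real quadratics: (z − (3+2i))(z − (3−2i)) = z² − 6z + 13.
The resulting polynomial has degree 3 and real coefficients as required.

p(z) = z^3 -10·z^2 + 37·z -52.


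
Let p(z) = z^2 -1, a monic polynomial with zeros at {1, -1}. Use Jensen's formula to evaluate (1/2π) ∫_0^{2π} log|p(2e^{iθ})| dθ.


Zeros: -1, 1; r = 2.
Inside |z| < r: -1, 1. Outside (|z| ≥ r): ∅.
p(0) = -1, so log|p(0)| = log(1) = 0.0000.
Apply Jensen: I(r) = log|p(0)| + Σ_k log(r/|z_k|), summed over zeros inside |z| < r.
  log(r/|z_k|) for z_k = 1: log(2/1) = 0.6931
  log(r/|z_k|) for z_k = -1: log(2/1) = 0.6931
Sum over inside zeros: 1.3863.
I(r) = log|p(0)| + (inside sum) = 0.0000 + 1.3863 = 1.3863.
Closed form (all zeros inside, monic): I(r) = n·log(r) = 2·log(2) = 1.3863. ✓

I(r) ≈ 1.3863.


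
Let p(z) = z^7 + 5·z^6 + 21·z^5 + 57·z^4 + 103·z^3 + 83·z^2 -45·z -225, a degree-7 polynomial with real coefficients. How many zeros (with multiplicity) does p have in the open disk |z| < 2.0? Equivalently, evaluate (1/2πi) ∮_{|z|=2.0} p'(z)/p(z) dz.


The zeros of p are: (-2 + 1i), (-2 - 1i), 1, (-1 + 2i), (-1 - 2i), (0 + 3i), (0 - 3i).
Their magnitudes are: 2.236, 2.236, 1, 2.236, 2.236, 3, 3.
Zeros with |z| < R = 2.0: 1.
Count = 1.
By the argument principle, (1/2πi) ∮_{|z|=R} p'(z)/p(z) dz equals exactly this count.

Number of zeros inside |z| < 2.0: 1.


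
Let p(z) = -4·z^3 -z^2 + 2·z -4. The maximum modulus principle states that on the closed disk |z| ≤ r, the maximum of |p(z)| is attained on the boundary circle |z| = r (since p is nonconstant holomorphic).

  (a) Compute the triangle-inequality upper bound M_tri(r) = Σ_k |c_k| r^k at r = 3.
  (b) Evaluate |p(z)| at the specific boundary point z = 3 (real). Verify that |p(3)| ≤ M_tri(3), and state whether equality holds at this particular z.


Coefficients: c_0 = -4, c_1 = 2, c_2 = -1, c_3 = -4. Radius r = 3.
Part (a). Triangle bound: M_tri(r) = Σ_k |c_k| r^k
  = |-4|·3^0 + |2|·3^1 + |-1|·3^2 + |-4|·3^3
  = 4 + 6 + 9 + 108 = 127.
This bounds M(r) := max_{|z|=r} |p(z)| from above; equality holds iff all terms c_k z^k can be made to align in phase at a single z on |z|=r.
Part (b). At z = 3 (real, on the circle |z| = r):
  p(3) = (-4)·3^0 + (2)·3^1 + (-1)·3^2 + (-4)·3^3 = -115.
  |p(3)| = 115.
Check: |p(3)| = 115 ≤ 127 = M_tri(3). ✓ Equality does not hold at z = 3 (the coefficients have mixed signs, so the terms do not all align in phase there).

M_tri(3) = 127; |p(3)| = 115; equality at z=3: no.


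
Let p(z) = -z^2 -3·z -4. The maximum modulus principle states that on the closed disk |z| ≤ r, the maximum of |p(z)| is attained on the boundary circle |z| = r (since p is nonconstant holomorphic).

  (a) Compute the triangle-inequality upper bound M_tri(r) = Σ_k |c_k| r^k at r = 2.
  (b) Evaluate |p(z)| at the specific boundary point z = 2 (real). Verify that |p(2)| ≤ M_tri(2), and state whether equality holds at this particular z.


Coefficients: c_0 = -4, c_1 = -3, c_2 = -1. Radius r = 2.
Part (a). Triangle bound: M_tri(r) = Σ_k |c_k| r^k
  = |-4|·2^0 + |-3|·2^1 + |-1|·2^2
  = 4 + 6 + 4 = 14.
This bounds M(r) := max_{|z|=r} |p(z)| from above; equality holds iff all terms c_k z^k can be made to align in phase at a single z on |z|=r.
Part (b). At z = 2 (real, on the circle |z| = r):
  p(2) = (-4)·2^0 + (-3)·2^1 + (-1)·2^2 = -14.
  |p(2)| = 14.
Since all nonzero coefficients share the same sign, |p(2)| = 14 = M_tri(2); the triangle bound is attained at z = 2, so in fact M(r) = 14.

M_tri(2) = 14; |p(2)| = 14; equality at z=2: yes.


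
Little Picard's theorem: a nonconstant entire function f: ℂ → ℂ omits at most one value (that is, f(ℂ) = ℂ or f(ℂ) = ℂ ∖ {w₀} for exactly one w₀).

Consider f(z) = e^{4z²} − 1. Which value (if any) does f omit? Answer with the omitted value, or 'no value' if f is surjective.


Little Picard bounds the complement of f(ℂ) to at most one point.
The exponent g(z) = 4z² is a nonconstant polynomial, hence surjective onto ℂ. So e^{g(z)} takes every value in {e^w : w ∈ ℂ} = ℂ ∖ {0}. Adding -1 shifts the range to ℂ ∖ {-1}. f omits exactly -1.

Omitted value: -1.


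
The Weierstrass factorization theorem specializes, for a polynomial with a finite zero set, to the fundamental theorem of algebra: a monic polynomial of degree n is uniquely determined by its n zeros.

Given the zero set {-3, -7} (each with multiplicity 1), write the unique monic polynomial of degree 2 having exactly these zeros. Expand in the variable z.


The polynomial is p(z) = ∏_{α ∈ S} (z − α), where S = {-3, -7}.
Expanding the product yields: p(z) = z^2 + 10·z + 21.
The resulting polynomial has degree 2 and real coefficients as required.

p(z) = z^2 + 10·z + 21.


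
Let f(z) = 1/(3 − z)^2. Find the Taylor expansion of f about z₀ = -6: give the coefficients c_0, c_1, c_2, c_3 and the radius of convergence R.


Let w = z − z₀, so z = z₀ + w.
Then 3 − z = 3 − (z₀ + w) = (3 − z₀) − w = 9 − w.
f(z) = 1/(9 − w)^2 = (1/(9)^2) · (1 − w/(9))^{−2}.
By the binomial series (1−u)^{−2} = Σ_{n≥0} C(n+1, 1) u^n for |u|<1, with u = w/(9):
  c_n = C(n+1, 1) / (9)^(n+2).
  c_0 = 1/(9)^2 = 1/81.
  c_1 = 2/(9)^3 = 2/729.
  c_2 = 3/(9)^4 = 1/2187.
  c_3 = 4/(9)^5 = 4/59049.
The series is valid for |w/d| < 1, i.e. |z − z₀| < |d|.
Radius of convergence: R = |3 − z₀| = |9| = 9 (distance from z₀ to the singularity z = 3).

c_0 = 1/81, c_1 = 2/729, c_2 = 1/2187, c_3 = 4/59049; R = 9.


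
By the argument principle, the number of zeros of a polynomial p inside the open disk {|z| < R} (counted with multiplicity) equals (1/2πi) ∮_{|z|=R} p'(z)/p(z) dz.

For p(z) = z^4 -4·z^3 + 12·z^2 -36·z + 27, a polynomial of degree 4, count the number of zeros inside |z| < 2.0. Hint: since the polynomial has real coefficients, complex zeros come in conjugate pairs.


The zeros of p are: 1, 3, (0 + 3i), (0 - 3i).
Their magnitudes are: 1, 3, 3, 3.
Zeros with |z| < R = 2.0: 1.
Count = 1.
By the argument principle, (1/2πi) ∮_{|z|=R} p'(z)/p(z) dz equals exactly this count.

Number of zeros inside |z| < 2.0: 1.


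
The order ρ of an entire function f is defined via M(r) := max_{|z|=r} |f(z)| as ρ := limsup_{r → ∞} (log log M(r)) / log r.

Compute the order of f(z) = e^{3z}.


|e^{3z}| = e^{Re(3·z) + 0} ≤ e^{3|z|^1 + 0} = e^{3r^1 + 0} on |z| = r, so ρ ≤ 1. Choosing z on |z|=r so that 3·z is real positive (always possible by picking arg z appropriately) gives |f(z)| = e^{3r^1 + 0}, matching the bound. The additive constant 0 does not affect log log M(r) ~ 1·log r. Hence ρ = 1.
Therefore ρ = 1.

Order ρ = 1.


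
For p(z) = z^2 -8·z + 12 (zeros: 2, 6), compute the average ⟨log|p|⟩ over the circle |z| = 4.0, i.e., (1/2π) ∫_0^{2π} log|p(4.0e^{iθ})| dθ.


Zeros: 2, 6; r = 4.0.
Inside |z| < r: 2. Outside (|z| ≥ r): 6.
p(0) = 12, so log|p(0)| = log(12) = 2.4849.
Apply Jensen: I(r) = log|p(0)| + Σ_k log(r/|z_k|), summed over zeros inside |z| < r.
  log(r/|z_k|) for z_k = 2: log(4.0/2) = 0.6931
  Outside zeros (6) contribute nothing to the Jensen sum.
Sum over inside zeros: 0.6931.
I(r) = log|p(0)| + (inside sum) = 2.4849 + 0.6931 = 3.1781.
Note: since some zeros are outside |z| ≤ r, the simplified n·log(r) form does NOT apply — only the inside zeros contribute.

I(r) ≈ 3.1781.


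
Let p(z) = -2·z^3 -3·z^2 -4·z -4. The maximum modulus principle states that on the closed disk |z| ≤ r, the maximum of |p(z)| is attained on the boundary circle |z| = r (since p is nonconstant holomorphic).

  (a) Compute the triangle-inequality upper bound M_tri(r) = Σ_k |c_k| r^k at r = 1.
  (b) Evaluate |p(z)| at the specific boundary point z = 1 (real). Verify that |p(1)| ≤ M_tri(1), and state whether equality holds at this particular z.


Coefficients: c_0 = -4, c_1 = -4, c_2 = -3, c_3 = -2. Radius r = 1.
Part (a). Triangle bound: M_tri(r) = Σ_k |c_k| r^k
  = |-4|·1^0 + |-4|·1^1 + |-3|·1^2 + |-2|·1^3
  = 4 + 4 + 3 + 2 = 13.
This bounds M(r) := max_{|z|=r} |p(z)| from above; equality holds iff all terms c_k z^k can be made to align in phase at a single z on |z|=r.
Part (b). At z = 1 (real, on the circle |z| = r):
  p(1) = (-4)·1^0 + (-4)·1^1 + (-3)·1^2 + (-2)·1^3 = -13.
  |p(1)| = 13.
Since all nonzero coefficients share the same sign, |p(1)| = 13 = M_tri(1); the triangle bound is attained at z = 1, so in fact M(r) = 13.

M_tri(1) = 13; |p(1)| = 13; equality at z=1: yes.


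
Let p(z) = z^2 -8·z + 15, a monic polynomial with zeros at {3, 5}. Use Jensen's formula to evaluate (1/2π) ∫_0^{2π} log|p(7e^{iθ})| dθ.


Zeros: 3, 5; r = 7.
Inside |z| < r: 3, 5. Outside (|z| ≥ r): ∅.
p(0) = 15, so log|p(0)| = log(15) = 2.7081.
Apply Jensen: I(r) = log|p(0)| + Σ_k log(r/|z_k|), summed over zeros inside |z| < r.
  log(r/|z_k|) for z_k = 3: log(7/3) = 0.8473
  log(r/|z_k|) for z_k = 5: log(7/5) = 0.3365
Sum over inside zeros: 1.1838.
I(r) = log|p(0)| + (inside sum) = 2.7081 + 1.1838 = 3.8918.
Closed form (all zeros inside, monic): I(r) = n·log(r) = 2·log(7) = 3.8918. ✓

I(r) ≈ 3.8918.


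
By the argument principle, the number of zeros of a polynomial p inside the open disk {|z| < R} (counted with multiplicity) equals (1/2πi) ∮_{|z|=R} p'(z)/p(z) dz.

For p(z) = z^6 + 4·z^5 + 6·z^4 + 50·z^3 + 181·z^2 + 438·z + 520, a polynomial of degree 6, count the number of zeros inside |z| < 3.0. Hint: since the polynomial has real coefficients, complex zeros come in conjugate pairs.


The zeros of p are: -4, (2 + 3i), (2 - 3i), (-1 + 2i), (-1 - 2i), -2.
Their magnitudes are: 4, 3.606, 3.606, 2.236, 2.236, 2.
Zeros with |z| < R = 3.0: (-1 + 2i), (-1 - 2i), -2.
Count = 3.
By the argument principle, (1/2πi) ∮_{|z|=R} p'(z)/p(z) dz equals exactly this count.

Number of zeros inside |z| < 3.0: 3.
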